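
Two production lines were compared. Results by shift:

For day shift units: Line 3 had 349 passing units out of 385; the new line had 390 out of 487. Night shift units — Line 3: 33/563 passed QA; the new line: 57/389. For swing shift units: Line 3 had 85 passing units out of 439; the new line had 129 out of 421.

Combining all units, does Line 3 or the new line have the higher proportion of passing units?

Day shift: Line 3 349/385 = 90.6%, the new line 390/487 = 80.1% → Line 3
Night shift: Line 3 33/563 = 5.9%, the new line 57/389 = 14.7% → the new line
Swing shift: Line 3 85/439 = 19.4%, the new line 129/421 = 30.6% → the new line
Overall: Line 3 467/1387 = 33.7%, the new line 576/1297 = 44.4% → the new line
(Neither sweeps every shift group, but the new line has the higher pooled rate.)

the new line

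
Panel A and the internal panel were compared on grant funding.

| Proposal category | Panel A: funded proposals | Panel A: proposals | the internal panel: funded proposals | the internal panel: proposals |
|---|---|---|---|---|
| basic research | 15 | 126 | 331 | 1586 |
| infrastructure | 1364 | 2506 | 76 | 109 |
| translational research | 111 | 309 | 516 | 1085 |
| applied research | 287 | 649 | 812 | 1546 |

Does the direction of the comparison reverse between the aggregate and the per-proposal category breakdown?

Yes

Basic research: Panel A 15/126 = 11.9%, the internal panel 331/1586 = 20.9% → the internal panel
Infrastructure: Panel A 1364/2506 = 54.4%, the internal panel 76/109 = 69.7% → the internal panel
Translational research: Panel A 111/309 = 35.9%, the internal panel 516/1085 = 47.6% → the internal panel
Applied research: Panel A 287/649 = 44.2%, the internal panel 812/1546 = 52.5% → the internal panel
Overall: Panel A 1777/3590 = 49.5%, the internal panel 1735/4326 = 40.1% → Panel A
The internal panel wins each proposal group but Panel A wins overall — the comparison reverses. The internal panel's proposals skew toward basic research, which has a lower base rate.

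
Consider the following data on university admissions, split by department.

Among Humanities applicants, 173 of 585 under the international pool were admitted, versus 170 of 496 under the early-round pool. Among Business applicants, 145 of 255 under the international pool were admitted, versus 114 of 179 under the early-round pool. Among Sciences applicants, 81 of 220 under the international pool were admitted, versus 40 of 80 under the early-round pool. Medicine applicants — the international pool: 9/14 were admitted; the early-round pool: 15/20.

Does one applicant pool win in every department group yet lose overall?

Humanities: the international pool 173/585 = 29.6%, the early-round pool 170/496 = 34.3% → the early-round pool
Business: the international pool 145/255 = 56.9%, the early-round pool 114/179 = 63.7% → the early-round pool
Sciences: the international pool 81/220 = 36.8%, the early-round pool 40/80 = 50.0% → the early-round pool
Medicine: the international pool 9/14 = 64.3%, the early-round pool 15/20 = 75.0% → the early-round pool
Overall: the international pool 408/1074 = 38.0%, the early-round pool 339/775 = 43.7% → the early-round pool
The early-round pool wins overall and in every department group — no reversal.

No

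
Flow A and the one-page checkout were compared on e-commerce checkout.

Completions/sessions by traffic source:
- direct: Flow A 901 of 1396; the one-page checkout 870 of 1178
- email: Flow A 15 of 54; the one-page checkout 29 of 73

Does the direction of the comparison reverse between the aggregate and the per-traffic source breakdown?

No

Direct: Flow A 901/1396 = 64.5%, the one-page checkout 870/1178 = 73.9% → the one-page checkout
Email: Flow A 15/54 = 27.8%, the one-page checkout 29/73 = 39.7% → the one-page checkout
Overall: Flow A 916/1450 = 63.2%, the one-page checkout 899/1251 = 71.9% → the one-page checkout
The one-page checkout wins overall and in every traffic group — no reversal.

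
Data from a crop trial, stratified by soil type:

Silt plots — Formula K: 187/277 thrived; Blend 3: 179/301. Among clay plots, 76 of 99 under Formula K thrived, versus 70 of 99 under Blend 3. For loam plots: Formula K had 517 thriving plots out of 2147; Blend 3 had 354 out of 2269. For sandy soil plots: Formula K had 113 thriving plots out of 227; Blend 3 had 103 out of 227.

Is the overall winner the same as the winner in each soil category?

Yes

Silt: Formula K 187/277 = 67.5%, Blend 3 179/301 = 59.5% → Formula K
Clay: Formula K 76/99 = 76.8%, Blend 3 70/99 = 70.7% → Formula K
Loam: Formula K 517/2147 = 24.1%, Blend 3 354/2269 = 15.6% → Formula K
Sandy soil: Formula K 113/227 = 49.8%, Blend 3 103/227 = 45.4% → Formula K
Overall: Formula K 893/2750 = 32.5%, Blend 3 706/2896 = 24.4% → Formula K
Formula K wins overall and in every soil group — no reversal.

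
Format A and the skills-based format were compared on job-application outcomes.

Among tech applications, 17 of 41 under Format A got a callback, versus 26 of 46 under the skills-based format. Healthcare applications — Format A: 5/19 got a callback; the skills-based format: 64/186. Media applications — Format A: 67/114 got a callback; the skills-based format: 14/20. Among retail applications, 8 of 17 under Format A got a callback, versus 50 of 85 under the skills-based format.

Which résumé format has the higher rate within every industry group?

the skills-based format

Tech: Format A 17/41 = 41.5%, the skills-based format 26/46 = 56.5% → the skills-based format
Healthcare: Format A 5/19 = 26.3%, the skills-based format 64/186 = 34.4% → the skills-based format
Media: Format A 67/114 = 58.8%, the skills-based format 14/20 = 70.0% → the skills-based format
Retail: Format A 8/17 = 47.1%, the skills-based format 50/85 = 58.8% → the skills-based format
The skills-based format has the higher rate in all 4 groups.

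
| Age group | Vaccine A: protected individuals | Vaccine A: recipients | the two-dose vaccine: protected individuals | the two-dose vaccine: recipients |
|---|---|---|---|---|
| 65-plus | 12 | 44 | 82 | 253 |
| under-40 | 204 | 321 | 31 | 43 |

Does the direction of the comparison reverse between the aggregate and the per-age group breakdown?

Yes

65-plus: Vaccine A 12/44 = 27.3%, the two-dose vaccine 82/253 = 32.4% → the two-dose vaccine
Under-40: Vaccine A 204/321 = 63.6%, the two-dose vaccine 31/43 = 72.1% → the two-dose vaccine
Overall: Vaccine A 216/365 = 59.2%, the two-dose vaccine 113/296 = 38.2% → Vaccine A
The two-dose vaccine wins each age group but Vaccine A wins overall — the comparison reverses. The two-dose vaccine's recipients skew toward 65-plus, which has a lower base rate.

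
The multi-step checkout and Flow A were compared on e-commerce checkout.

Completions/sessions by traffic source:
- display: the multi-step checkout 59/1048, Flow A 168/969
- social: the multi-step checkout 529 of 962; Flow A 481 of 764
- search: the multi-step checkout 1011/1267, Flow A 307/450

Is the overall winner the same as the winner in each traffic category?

No

Display: the multi-step checkout 59/1048 = 5.6%, Flow A 168/969 = 17.3% → Flow A
Social: the multi-step checkout 529/962 = 55.0%, Flow A 481/764 = 63.0% → Flow A
Search: the multi-step checkout 1011/1267 = 79.8%, Flow A 307/450 = 68.2% → the multi-step checkout
Overall: the multi-step checkout 1599/3277 = 48.8%, Flow A 956/2183 = 43.8% → the multi-step checkout
Neither sweeps: the multi-step checkout wins 1 of 3 groups, Flow A wins 2. The multi-step checkout wins overall but not every group — no Simpson reversal.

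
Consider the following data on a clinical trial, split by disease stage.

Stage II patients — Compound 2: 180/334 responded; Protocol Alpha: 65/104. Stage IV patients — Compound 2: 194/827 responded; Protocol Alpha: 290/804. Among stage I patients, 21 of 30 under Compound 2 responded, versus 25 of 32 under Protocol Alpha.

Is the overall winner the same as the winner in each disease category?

Stage II: Compound 2 180/334 = 53.9%, Protocol Alpha 65/104 = 62.5% → Protocol Alpha
Stage IV: Compound 2 194/827 = 23.5%, Protocol Alpha 290/804 = 36.1% → Protocol Alpha
Stage I: Compound 2 21/30 = 70.0%, Protocol Alpha 25/32 = 78.1% → Protocol Alpha
Overall: Compound 2 395/1191 = 33.2%, Protocol Alpha 380/940 = 40.4% → Protocol Alpha
Protocol Alpha wins overall and in every disease group — no reversal.

Yes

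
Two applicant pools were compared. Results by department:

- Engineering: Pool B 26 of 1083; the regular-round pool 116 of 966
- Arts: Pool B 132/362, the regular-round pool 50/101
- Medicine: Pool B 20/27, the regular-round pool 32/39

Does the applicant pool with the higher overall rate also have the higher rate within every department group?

Engineering: Pool B 26/1083 = 2.4%, the regular-round pool 116/966 = 12.0% → the regular-round pool
Arts: Pool B 132/362 = 36.5%, the regular-round pool 50/101 = 49.5% → the regular-round pool
Medicine: Pool B 20/27 = 74.1%, the regular-round pool 32/39 = 82.1% → the regular-round pool
Overall: Pool B 178/1472 = 12.1%, the regular-round pool 198/1106 = 17.9% → the regular-round pool
The regular-round pool wins overall and in every department group — no reversal.

Yes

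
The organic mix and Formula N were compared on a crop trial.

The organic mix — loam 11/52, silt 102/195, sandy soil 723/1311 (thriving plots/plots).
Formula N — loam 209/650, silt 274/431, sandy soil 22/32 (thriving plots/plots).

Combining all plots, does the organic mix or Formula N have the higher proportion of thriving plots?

Loam: the organic mix 11/52 = 21.2%, Formula N 209/650 = 32.2% → Formula N
Silt: the organic mix 102/195 = 52.3%, Formula N 274/431 = 63.6% → Formula N
Sandy soil: the organic mix 723/1311 = 55.1%, Formula N 22/32 = 68.8% → Formula N
Overall: the organic mix 836/1558 = 53.7%, Formula N 505/1113 = 45.4% → the organic mix
(Formula N wins every soil group but the organic mix wins overall — Formula N's plots skew toward the low-rate loam group.)

the organic mix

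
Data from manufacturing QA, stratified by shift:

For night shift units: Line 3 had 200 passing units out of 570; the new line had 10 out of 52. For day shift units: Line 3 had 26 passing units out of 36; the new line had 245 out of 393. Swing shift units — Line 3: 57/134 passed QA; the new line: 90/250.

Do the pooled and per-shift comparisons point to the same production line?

No

Night shift: Line 3 200/570 = 35.1%, the new line 10/52 = 19.2% → Line 3
Day shift: Line 3 26/36 = 72.2%, the new line 245/393 = 62.3% → Line 3
Swing shift: Line 3 57/134 = 42.5%, the new line 90/250 = 36.0% → Line 3
Overall: Line 3 283/740 = 38.2%, the new line 345/695 = 49.6% → the new line
Line 3 wins each shift group but the new line wins overall — the comparison reverses. Line 3's units skew toward night shift, which has a lower base rate.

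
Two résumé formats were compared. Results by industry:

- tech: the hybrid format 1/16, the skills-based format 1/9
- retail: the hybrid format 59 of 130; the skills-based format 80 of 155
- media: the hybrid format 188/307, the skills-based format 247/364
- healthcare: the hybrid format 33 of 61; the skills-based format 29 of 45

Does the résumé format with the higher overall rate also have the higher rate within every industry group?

Yes

Tech: the hybrid format 1/16 = 6.2%, the skills-based format 1/9 = 11.1% → the skills-based format
Retail: the hybrid format 59/130 = 45.4%, the skills-based format 80/155 = 51.6% → the skills-based format
Media: the hybrid format 188/307 = 61.2%, the skills-based format 247/364 = 67.9% → the skills-based format
Healthcare: the hybrid format 33/61 = 54.1%, the skills-based format 29/45 = 64.4% → the skills-based format
Overall: the hybrid format 281/514 = 54.7%, the skills-based format 357/573 = 62.3% → the skills-based format
The skills-based format wins overall and in every industry group — no reversal.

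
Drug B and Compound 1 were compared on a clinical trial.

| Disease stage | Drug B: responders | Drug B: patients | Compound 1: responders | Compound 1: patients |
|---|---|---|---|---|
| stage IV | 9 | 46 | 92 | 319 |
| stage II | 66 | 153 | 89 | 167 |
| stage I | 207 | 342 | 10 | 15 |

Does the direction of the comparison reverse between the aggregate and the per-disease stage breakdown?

Yes

Stage IV: Drug B 9/46 = 19.6%, Compound 1 92/319 = 28.8% → Compound 1
Stage II: Drug B 66/153 = 43.1%, Compound 1 89/167 = 53.3% → Compound 1
Stage I: Drug B 207/342 = 60.5%, Compound 1 10/15 = 66.7% → Compound 1
Overall: Drug B 282/541 = 52.1%, Compound 1 191/501 = 38.1% → Drug B
Compound 1 wins each disease group but Drug B wins overall — the comparison reverses. Compound 1's patients skew toward stage IV, which has a lower base rate.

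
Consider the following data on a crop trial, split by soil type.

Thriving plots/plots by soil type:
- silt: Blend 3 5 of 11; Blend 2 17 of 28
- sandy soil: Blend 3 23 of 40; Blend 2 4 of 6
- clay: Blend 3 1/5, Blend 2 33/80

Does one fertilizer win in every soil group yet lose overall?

Yes

Silt: Blend 3 5/11 = 45.5%, Blend 2 17/28 = 60.7% → Blend 2
Sandy soil: Blend 3 23/40 = 57.5%, Blend 2 4/6 = 66.7% → Blend 2
Clay: Blend 3 1/5 = 20.0%, Blend 2 33/80 = 41.2% → Blend 2
Overall: Blend 3 29/56 = 51.8%, Blend 2 54/114 = 47.4% → Blend 3
Blend 2 wins each soil group but Blend 3 wins overall — the comparison reverses. Blend 2's plots skew toward clay, which has a lower base rate.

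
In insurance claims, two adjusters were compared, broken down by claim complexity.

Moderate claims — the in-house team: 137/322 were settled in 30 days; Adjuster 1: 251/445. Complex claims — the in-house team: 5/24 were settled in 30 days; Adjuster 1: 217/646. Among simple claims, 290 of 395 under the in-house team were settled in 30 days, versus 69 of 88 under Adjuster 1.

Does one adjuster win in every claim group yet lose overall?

Yes

Moderate: the in-house team 137/322 = 42.5%, Adjuster 1 251/445 = 56.4% → Adjuster 1
Complex: the in-house team 5/24 = 20.8%, Adjuster 1 217/646 = 33.6% → Adjuster 1
Simple: the in-house team 290/395 = 73.4%, Adjuster 1 69/88 = 78.4% → Adjuster 1
Overall: the in-house team 432/741 = 58.3%, Adjuster 1 537/1179 = 45.5% → the in-house team
Adjuster 1 wins each claim group but the in-house team wins overall — the comparison reverses. Adjuster 1's claims skew toward complex, which has a lower base rate.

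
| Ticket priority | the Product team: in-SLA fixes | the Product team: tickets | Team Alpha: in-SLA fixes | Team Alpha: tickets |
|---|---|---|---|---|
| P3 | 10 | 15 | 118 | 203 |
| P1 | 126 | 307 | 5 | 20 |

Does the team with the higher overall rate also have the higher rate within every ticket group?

No

P3: the Product team 10/15 = 66.7%, Team Alpha 118/203 = 58.1% → the Product team
P1: the Product team 126/307 = 41.0%, Team Alpha 5/20 = 25.0% → the Product team
Overall: the Product team 136/322 = 42.2%, Team Alpha 123/223 = 55.2% → Team Alpha
The Product team wins each ticket group but Team Alpha wins overall — the comparison reverses. The Product team's tickets skew toward P1, which has a lower base rate.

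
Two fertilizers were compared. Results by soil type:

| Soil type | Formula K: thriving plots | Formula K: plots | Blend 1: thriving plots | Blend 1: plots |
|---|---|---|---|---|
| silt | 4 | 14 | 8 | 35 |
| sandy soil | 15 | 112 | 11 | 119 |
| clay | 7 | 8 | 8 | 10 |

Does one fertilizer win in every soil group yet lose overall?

No

Silt: Formula K 4/14 = 28.6%, Blend 1 8/35 = 22.9% → Formula K
Sandy soil: Formula K 15/112 = 13.4%, Blend 1 11/119 = 9.2% → Formula K
Clay: Formula K 7/8 = 87.5%, Blend 1 8/10 = 80.0% → Formula K
Overall: Formula K 26/134 = 19.4%, Blend 1 27/164 = 16.5% → Formula K
Formula K wins overall and in every soil group — no reversal.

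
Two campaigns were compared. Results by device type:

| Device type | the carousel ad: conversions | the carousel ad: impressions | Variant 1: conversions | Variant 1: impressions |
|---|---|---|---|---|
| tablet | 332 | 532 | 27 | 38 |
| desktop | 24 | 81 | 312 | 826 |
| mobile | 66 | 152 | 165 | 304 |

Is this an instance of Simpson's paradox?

Yes

Tablet: the carousel ad 332/532 = 62.4%, Variant 1 27/38 = 71.1% → Variant 1
Desktop: the carousel ad 24/81 = 29.6%, Variant 1 312/826 = 37.8% → Variant 1
Mobile: the carousel ad 66/152 = 43.4%, Variant 1 165/304 = 54.3% → Variant 1
Overall: the carousel ad 422/765 = 55.2%, Variant 1 504/1168 = 43.2% → the carousel ad
Variant 1 wins each device group but the carousel ad wins overall — the comparison reverses. Variant 1's impressions skew toward desktop, which has a lower base rate.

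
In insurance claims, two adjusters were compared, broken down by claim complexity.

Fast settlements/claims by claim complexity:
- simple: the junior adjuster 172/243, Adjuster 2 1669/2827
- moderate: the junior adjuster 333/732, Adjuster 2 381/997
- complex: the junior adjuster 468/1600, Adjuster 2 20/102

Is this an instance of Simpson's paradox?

Simple: the junior adjuster 172/243 = 70.8%, Adjuster 2 1669/2827 = 59.0% → the junior adjuster
Moderate: the junior adjuster 333/732 = 45.5%, Adjuster 2 381/997 = 38.2% → the junior adjuster
Complex: the junior adjuster 468/1600 = 29.2%, Adjuster 2 20/102 = 19.6% → the junior adjuster
Overall: the junior adjuster 973/2575 = 37.8%, Adjuster 2 2070/3926 = 52.7% → Adjuster 2
The junior adjuster wins each claim group but Adjuster 2 wins overall — the comparison reverses. The junior adjuster's claims skew toward complex, which has a lower base rate.

Yes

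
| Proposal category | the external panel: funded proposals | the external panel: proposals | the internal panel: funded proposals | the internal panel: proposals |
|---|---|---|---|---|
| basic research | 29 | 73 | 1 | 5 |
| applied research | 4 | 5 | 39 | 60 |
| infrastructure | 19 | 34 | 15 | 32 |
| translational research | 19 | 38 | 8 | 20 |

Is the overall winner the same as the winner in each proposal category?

Basic research: the external panel 29/73 = 39.7%, the internal panel 1/5 = 20.0% → the external panel
Applied research: the external panel 4/5 = 80.0%, the internal panel 39/60 = 65.0% → the external panel
Infrastructure: the external panel 19/34 = 55.9%, the internal panel 15/32 = 46.9% → the external panel
Translational research: the external panel 19/38 = 50.0%, the internal panel 8/20 = 40.0% → the external panel
Overall: the external panel 71/150 = 47.3%, the internal panel 63/117 = 53.8% → the internal panel
The external panel wins each proposal group but the internal panel wins overall — the comparison reverses. The external panel's proposals skew toward basic research, which has a lower base rate.

No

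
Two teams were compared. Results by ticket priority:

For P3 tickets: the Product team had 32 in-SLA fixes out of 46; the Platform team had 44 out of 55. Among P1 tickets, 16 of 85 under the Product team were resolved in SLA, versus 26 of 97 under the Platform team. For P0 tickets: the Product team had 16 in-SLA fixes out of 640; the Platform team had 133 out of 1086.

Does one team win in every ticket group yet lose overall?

No

P3: the Product team 32/46 = 69.6%, the Platform team 44/55 = 80.0% → the Platform team
P1: the Product team 16/85 = 18.8%, the Platform team 26/97 = 26.8% → the Platform team
P0: the Product team 16/640 = 2.5%, the Platform team 133/1086 = 12.2% → the Platform team
Overall: the Product team 64/771 = 8.3%, the Platform team 203/1238 = 16.4% → the Platform team
The Platform team wins overall and in every ticket group — no reversal.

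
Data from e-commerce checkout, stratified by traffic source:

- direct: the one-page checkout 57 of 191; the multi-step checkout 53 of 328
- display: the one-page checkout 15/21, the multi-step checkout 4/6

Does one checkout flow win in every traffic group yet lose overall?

No

Direct: the one-page checkout 57/191 = 29.8%, the multi-step checkout 53/328 = 16.2% → the one-page checkout
Display: the one-page checkout 15/21 = 71.4%, the multi-step checkout 4/6 = 66.7% → the one-page checkout
Overall: the one-page checkout 72/212 = 34.0%, the multi-step checkout 57/334 = 17.1% → the one-page checkout
The one-page checkout wins overall and in every traffic group — no reversal.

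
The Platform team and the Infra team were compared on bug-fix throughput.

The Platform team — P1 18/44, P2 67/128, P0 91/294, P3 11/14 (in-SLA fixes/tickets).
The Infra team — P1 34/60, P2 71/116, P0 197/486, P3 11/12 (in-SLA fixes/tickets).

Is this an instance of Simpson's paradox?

P1: the Platform team 18/44 = 40.9%, the Infra team 34/60 = 56.7% → the Infra team
P2: the Platform team 67/128 = 52.3%, the Infra team 71/116 = 61.2% → the Infra team
P0: the Platform team 91/294 = 31.0%, the Infra team 197/486 = 40.5% → the Infra team
P3: the Platform team 11/14 = 78.6%, the Infra team 11/12 = 91.7% → the Infra team
Overall: the Platform team 187/480 = 39.0%, the Infra team 313/674 = 46.4% → the Infra team
The Infra team wins overall and in every ticket group — no reversal.

No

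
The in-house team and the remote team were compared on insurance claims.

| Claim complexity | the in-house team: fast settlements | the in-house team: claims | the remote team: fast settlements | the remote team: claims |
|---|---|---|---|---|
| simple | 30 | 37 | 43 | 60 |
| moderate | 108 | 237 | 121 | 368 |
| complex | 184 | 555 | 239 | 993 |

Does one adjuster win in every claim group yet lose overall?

No

Simple: the in-house team 30/37 = 81.1%, the remote team 43/60 = 71.7% → the in-house team
Moderate: the in-house team 108/237 = 45.6%, the remote team 121/368 = 32.9% → the in-house team
Complex: the in-house team 184/555 = 33.2%, the remote team 239/993 = 24.1% → the in-house team
Overall: the in-house team 322/829 = 38.8%, the remote team 403/1421 = 28.4% → the in-house team
The in-house team wins overall and in every claim group — no reversal.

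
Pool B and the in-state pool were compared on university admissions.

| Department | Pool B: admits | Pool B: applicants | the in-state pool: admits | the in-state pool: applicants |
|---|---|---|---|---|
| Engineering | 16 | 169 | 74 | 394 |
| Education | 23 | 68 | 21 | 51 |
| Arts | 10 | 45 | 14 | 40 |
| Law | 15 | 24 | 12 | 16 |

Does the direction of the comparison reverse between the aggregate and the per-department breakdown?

No

Engineering: Pool B 16/169 = 9.5%, the in-state pool 74/394 = 18.8% → the in-state pool
Education: Pool B 23/68 = 33.8%, the in-state pool 21/51 = 41.2% → the in-state pool
Arts: Pool B 10/45 = 22.2%, the in-state pool 14/40 = 35.0% → the in-state pool
Law: Pool B 15/24 = 62.5%, the in-state pool 12/16 = 75.0% → the in-state pool
Overall: Pool B 64/306 = 20.9%, the in-state pool 121/501 = 24.2% → the in-state pool
The in-state pool wins overall and in every department group — no reversal.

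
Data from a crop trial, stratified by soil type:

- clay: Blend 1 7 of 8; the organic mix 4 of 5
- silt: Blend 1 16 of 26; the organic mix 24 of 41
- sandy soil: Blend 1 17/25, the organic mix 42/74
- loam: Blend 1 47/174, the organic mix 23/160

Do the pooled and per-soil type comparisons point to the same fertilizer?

Clay: Blend 1 7/8 = 87.5%, the organic mix 4/5 = 80.0% → Blend 1
Silt: Blend 1 16/26 = 61.5%, the organic mix 24/41 = 58.5% → Blend 1
Sandy soil: Blend 1 17/25 = 68.0%, the organic mix 42/74 = 56.8% → Blend 1
Loam: Blend 1 47/174 = 27.0%, the organic mix 23/160 = 14.4% → Blend 1
Overall: Blend 1 87/233 = 37.3%, the organic mix 93/280 = 33.2% → Blend 1
Blend 1 wins overall and in every soil group — no reversal.

Yes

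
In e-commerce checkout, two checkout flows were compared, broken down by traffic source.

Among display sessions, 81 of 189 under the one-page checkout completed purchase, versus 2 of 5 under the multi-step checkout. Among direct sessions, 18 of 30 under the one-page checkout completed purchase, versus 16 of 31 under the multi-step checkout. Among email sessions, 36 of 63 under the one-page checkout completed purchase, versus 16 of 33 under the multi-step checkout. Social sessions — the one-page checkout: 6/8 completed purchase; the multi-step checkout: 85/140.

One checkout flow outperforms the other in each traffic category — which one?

Display: the one-page checkout 81/189 = 42.9%, the multi-step checkout 2/5 = 40.0% → the one-page checkout
Direct: the one-page checkout 18/30 = 60.0%, the multi-step checkout 16/31 = 51.6% → the one-page checkout
Email: the one-page checkout 36/63 = 57.1%, the multi-step checkout 16/33 = 48.5% → the one-page checkout
Social: the one-page checkout 6/8 = 75.0%, the multi-step checkout 85/140 = 60.7% → the one-page checkout
The one-page checkout has the higher rate in all 4 groups.

the one-page checkout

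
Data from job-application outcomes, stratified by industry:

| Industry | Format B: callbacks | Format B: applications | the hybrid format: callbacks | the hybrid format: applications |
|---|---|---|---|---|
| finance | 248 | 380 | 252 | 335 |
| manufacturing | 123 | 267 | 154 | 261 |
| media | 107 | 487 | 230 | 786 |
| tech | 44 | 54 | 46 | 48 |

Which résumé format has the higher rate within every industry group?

Finance: Format B 248/380 = 65.3%, the hybrid format 252/335 = 75.2% → the hybrid format
Manufacturing: Format B 123/267 = 46.1%, the hybrid format 154/261 = 59.0% → the hybrid format
Media: Format B 107/487 = 22.0%, the hybrid format 230/786 = 29.3% → the hybrid format
Tech: Format B 44/54 = 81.5%, the hybrid format 46/48 = 95.8% → the hybrid format
The hybrid format has the higher rate in all 4 groups.

the hybrid format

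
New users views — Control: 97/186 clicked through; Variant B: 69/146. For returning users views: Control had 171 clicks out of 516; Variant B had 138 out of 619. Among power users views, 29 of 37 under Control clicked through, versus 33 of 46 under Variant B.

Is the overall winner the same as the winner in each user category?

New users: Control 97/186 = 52.2%, Variant B 69/146 = 47.3% → Control
Returning users: Control 171/516 = 33.1%, Variant B 138/619 = 22.3% → Control
Power users: Control 29/37 = 78.4%, Variant B 33/46 = 71.7% → Control
Overall: Control 297/739 = 40.2%, Variant B 240/811 = 29.6% → Control
Control wins overall and in every user group — no reversal.

Yes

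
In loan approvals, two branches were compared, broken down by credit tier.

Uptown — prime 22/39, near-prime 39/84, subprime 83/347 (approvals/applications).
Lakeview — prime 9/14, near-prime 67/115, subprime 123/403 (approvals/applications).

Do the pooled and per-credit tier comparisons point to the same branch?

Yes

Prime: Uptown 22/39 = 56.4%, Lakeview 9/14 = 64.3% → Lakeview
Near-prime: Uptown 39/84 = 46.4%, Lakeview 67/115 = 58.3% → Lakeview
Subprime: Uptown 83/347 = 23.9%, Lakeview 123/403 = 30.5% → Lakeview
Overall: Uptown 144/470 = 30.6%, Lakeview 199/532 = 37.4% → Lakeview
Lakeview wins overall and in every credit group — no reversal.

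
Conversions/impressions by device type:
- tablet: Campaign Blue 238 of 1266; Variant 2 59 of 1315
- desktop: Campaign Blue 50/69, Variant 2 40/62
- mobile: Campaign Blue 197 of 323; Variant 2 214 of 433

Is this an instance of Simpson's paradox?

No

Tablet: Campaign Blue 238/1266 = 18.8%, Variant 2 59/1315 = 4.5% → Campaign Blue
Desktop: Campaign Blue 50/69 = 72.5%, Variant 2 40/62 = 64.5% → Campaign Blue
Mobile: Campaign Blue 197/323 = 61.0%, Variant 2 214/433 = 49.4% → Campaign Blue
Overall: Campaign Blue 485/1658 = 29.3%, Variant 2 313/1810 = 17.3% → Campaign Blue
Campaign Blue wins overall and in every device group — no reversal.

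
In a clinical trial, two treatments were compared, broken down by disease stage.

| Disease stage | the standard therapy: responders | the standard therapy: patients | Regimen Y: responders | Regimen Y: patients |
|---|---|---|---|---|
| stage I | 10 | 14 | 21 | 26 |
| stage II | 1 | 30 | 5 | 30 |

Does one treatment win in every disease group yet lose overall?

No

Stage I: the standard therapy 10/14 = 71.4%, Regimen Y 21/26 = 80.8% → Regimen Y
Stage II: the standard therapy 1/30 = 3.3%, Regimen Y 5/30 = 16.7% → Regimen Y
Overall: the standard therapy 11/44 = 25.0%, Regimen Y 26/56 = 46.4% → Regimen Y
Regimen Y wins overall and in every disease group — no reversal.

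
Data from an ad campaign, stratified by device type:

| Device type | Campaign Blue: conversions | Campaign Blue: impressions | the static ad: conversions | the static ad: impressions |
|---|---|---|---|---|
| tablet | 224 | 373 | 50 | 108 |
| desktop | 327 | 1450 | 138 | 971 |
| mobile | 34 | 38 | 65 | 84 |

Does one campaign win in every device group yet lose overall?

Tablet: Campaign Blue 224/373 = 60.1%, the static ad 50/108 = 46.3% → Campaign Blue
Desktop: Campaign Blue 327/1450 = 22.6%, the static ad 138/971 = 14.2% → Campaign Blue
Mobile: Campaign Blue 34/38 = 89.5%, the static ad 65/84 = 77.4% → Campaign Blue
Overall: Campaign Blue 585/1861 = 31.4%, the static ad 253/1163 = 21.8% → Campaign Blue
Campaign Blue wins overall and in every device group — no reversal.

No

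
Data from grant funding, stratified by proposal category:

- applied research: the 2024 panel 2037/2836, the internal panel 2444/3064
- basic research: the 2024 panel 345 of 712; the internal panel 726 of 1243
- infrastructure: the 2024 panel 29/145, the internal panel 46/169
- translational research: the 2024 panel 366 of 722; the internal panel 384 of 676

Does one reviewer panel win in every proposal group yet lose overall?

Applied research: the 2024 panel 2037/2836 = 71.8%, the internal panel 2444/3064 = 79.8% → the internal panel
Basic research: the 2024 panel 345/712 = 48.5%, the internal panel 726/1243 = 58.4% → the internal panel
Infrastructure: the 2024 panel 29/145 = 20.0%, the internal panel 46/169 = 27.2% → the internal panel
Translational research: the 2024 panel 366/722 = 50.7%, the internal panel 384/676 = 56.8% → the internal panel
Overall: the 2024 panel 2777/4415 = 62.9%, the internal panel 3600/5152 = 69.9% → the internal panel
The internal panel wins overall and in every proposal group — no reversal.

No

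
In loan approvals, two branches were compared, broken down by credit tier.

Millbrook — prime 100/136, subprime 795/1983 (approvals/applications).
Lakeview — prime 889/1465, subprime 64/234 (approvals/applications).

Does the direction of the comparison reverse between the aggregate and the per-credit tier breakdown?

Yes

Prime: Millbrook 100/136 = 73.5%, Lakeview 889/1465 = 60.7% → Millbrook
Subprime: Millbrook 795/1983 = 40.1%, Lakeview 64/234 = 27.4% → Millbrook
Overall: Millbrook 895/2119 = 42.2%, Lakeview 953/1699 = 56.1% → Lakeview
Millbrook wins each credit group but Lakeview wins overall — the comparison reverses. Millbrook's applications skew toward subprime, which has a lower base rate.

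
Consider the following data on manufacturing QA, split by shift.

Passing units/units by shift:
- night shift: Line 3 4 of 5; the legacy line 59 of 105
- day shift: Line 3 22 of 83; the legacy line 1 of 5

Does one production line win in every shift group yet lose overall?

Night shift: Line 3 4/5 = 80.0%, the legacy line 59/105 = 56.2% → Line 3
Day shift: Line 3 22/83 = 26.5%, the legacy line 1/5 = 20.0% → Line 3
Overall: Line 3 26/88 = 29.5%, the legacy line 60/110 = 54.5% → the legacy line
Line 3 wins each shift group but the legacy line wins overall — the comparison reverses. Line 3's units skew toward day shift, which has a lower base rate.

Yes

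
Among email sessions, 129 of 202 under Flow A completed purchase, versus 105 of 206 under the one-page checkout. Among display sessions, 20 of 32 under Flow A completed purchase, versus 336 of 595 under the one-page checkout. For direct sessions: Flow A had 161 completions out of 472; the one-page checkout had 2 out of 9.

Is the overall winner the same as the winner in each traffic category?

No

Email: Flow A 129/202 = 63.9%, the one-page checkout 105/206 = 51.0% → Flow A
Display: Flow A 20/32 = 62.5%, the one-page checkout 336/595 = 56.5% → Flow A
Direct: Flow A 161/472 = 34.1%, the one-page checkout 2/9 = 22.2% → Flow A
Overall: Flow A 310/706 = 43.9%, the one-page checkout 443/810 = 54.7% → the one-page checkout
Flow A wins each traffic group but the one-page checkout wins overall — the comparison reverses. Flow A's sessions skew toward direct, which has a lower base rate.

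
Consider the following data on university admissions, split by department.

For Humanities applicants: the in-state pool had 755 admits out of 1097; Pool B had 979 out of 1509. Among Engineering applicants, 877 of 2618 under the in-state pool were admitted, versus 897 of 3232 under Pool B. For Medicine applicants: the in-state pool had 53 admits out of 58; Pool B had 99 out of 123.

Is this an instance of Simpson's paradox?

Humanities: the in-state pool 755/1097 = 68.8%, Pool B 979/1509 = 64.9% → the in-state pool
Engineering: the in-state pool 877/2618 = 33.5%, Pool B 897/3232 = 27.8% → the in-state pool
Medicine: the in-state pool 53/58 = 91.4%, Pool B 99/123 = 80.5% → the in-state pool
Overall: the in-state pool 1685/3773 = 44.7%, Pool B 1975/4864 = 40.6% → the in-state pool
The in-state pool wins overall and in every department group — no reversal.

No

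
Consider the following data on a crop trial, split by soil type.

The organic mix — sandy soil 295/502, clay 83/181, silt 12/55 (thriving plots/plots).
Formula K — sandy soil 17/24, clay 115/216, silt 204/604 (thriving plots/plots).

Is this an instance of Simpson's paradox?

Yes

Sandy soil: the organic mix 295/502 = 58.8%, Formula K 17/24 = 70.8% → Formula K
Clay: the organic mix 83/181 = 45.9%, Formula K 115/216 = 53.2% → Formula K
Silt: the organic mix 12/55 = 21.8%, Formula K 204/604 = 33.8% → Formula K
Overall: the organic mix 390/738 = 52.8%, Formula K 336/844 = 39.8% → the organic mix
Formula K wins each soil group but the organic mix wins overall — the comparison reverses. Formula K's plots skew toward silt, which has a lower base rate.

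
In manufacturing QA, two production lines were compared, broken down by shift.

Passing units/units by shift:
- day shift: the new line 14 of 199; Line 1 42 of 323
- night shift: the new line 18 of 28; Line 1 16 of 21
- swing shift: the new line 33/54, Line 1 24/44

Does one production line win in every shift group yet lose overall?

No

Day shift: the new line 14/199 = 7.0%, Line 1 42/323 = 13.0% → Line 1
Night shift: the new line 18/28 = 64.3%, Line 1 16/21 = 76.2% → Line 1
Swing shift: the new line 33/54 = 61.1%, Line 1 24/44 = 54.5% → the new line
Overall: the new line 65/281 = 23.1%, Line 1 82/388 = 21.1% → the new line
Neither sweeps: the new line wins 1 of 3 groups, Line 1 wins 2. The new line wins overall but not every group — no Simpson reversal.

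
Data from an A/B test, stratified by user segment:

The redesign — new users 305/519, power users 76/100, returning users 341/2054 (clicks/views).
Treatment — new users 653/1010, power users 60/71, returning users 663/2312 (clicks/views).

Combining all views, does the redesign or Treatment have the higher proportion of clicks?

Treatment

New users: the redesign 305/519 = 58.8%, Treatment 653/1010 = 64.7% → Treatment
Power users: the redesign 76/100 = 76.0%, Treatment 60/71 = 84.5% → Treatment
Returning users: the redesign 341/2054 = 16.6%, Treatment 663/2312 = 28.7% → Treatment
Overall: the redesign 722/2673 = 27.0%, Treatment 1376/3393 = 40.6% → Treatment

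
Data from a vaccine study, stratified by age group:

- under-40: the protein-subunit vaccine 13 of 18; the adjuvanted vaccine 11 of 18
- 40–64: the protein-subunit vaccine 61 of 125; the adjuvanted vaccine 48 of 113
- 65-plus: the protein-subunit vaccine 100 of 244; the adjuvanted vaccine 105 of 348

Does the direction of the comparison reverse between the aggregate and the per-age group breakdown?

No

Under-40: the protein-subunit vaccine 13/18 = 72.2%, the adjuvanted vaccine 11/18 = 61.1% → the protein-subunit vaccine
40–64: the protein-subunit vaccine 61/125 = 48.8%, the adjuvanted vaccine 48/113 = 42.5% → the protein-subunit vaccine
65-plus: the protein-subunit vaccine 100/244 = 41.0%, the adjuvanted vaccine 105/348 = 30.2% → the protein-subunit vaccine
Overall: the protein-subunit vaccine 174/387 = 45.0%, the adjuvanted vaccine 164/479 = 34.2% → the protein-subunit vaccine
The protein-subunit vaccine wins overall and in every age group — no reversal.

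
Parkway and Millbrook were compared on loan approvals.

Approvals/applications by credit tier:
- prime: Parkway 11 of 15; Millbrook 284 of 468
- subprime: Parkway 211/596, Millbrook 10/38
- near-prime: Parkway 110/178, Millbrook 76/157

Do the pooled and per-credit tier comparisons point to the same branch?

Prime: Parkway 11/15 = 73.3%, Millbrook 284/468 = 60.7% → Parkway
Subprime: Parkway 211/596 = 35.4%, Millbrook 10/38 = 26.3% → Parkway
Near-prime: Parkway 110/178 = 61.8%, Millbrook 76/157 = 48.4% → Parkway
Overall: Parkway 332/789 = 42.1%, Millbrook 370/663 = 55.8% → Millbrook
Parkway wins each credit group but Millbrook wins overall — the comparison reverses. Parkway's applications skew toward subprime, which has a lower base rate.

No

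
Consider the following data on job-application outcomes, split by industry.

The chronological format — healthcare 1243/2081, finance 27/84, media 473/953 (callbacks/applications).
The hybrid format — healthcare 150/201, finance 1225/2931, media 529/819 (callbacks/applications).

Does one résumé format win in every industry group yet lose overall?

Healthcare: the chronological format 1243/2081 = 59.7%, the hybrid format 150/201 = 74.6% → the hybrid format
Finance: the chronological format 27/84 = 32.1%, the hybrid format 1225/2931 = 41.8% → the hybrid format
Media: the chronological format 473/953 = 49.6%, the hybrid format 529/819 = 64.6% → the hybrid format
Overall: the chronological format 1743/3118 = 55.9%, the hybrid format 1904/3951 = 48.2% → the chronological format
The hybrid format wins each industry group but the chronological format wins overall — the comparison reverses. The hybrid format's applications skew toward finance, which has a lower base rate.

Yes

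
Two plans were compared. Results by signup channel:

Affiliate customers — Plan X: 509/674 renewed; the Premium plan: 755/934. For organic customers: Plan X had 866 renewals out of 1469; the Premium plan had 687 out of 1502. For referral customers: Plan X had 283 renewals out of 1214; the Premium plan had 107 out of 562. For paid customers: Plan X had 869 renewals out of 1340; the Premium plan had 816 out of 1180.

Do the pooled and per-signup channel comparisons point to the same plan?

Affiliate: Plan X 509/674 = 75.5%, the Premium plan 755/934 = 80.8% → the Premium plan
Organic: Plan X 866/1469 = 59.0%, the Premium plan 687/1502 = 45.7% → Plan X
Referral: Plan X 283/1214 = 23.3%, the Premium plan 107/562 = 19.0% → Plan X
Paid: Plan X 869/1340 = 64.9%, the Premium plan 816/1180 = 69.2% → the Premium plan
Overall: Plan X 2527/4697 = 53.8%, the Premium plan 2365/4178 = 56.6% → the Premium plan
Neither sweeps: Plan X wins 2 of 4 groups, the Premium plan wins 2. The Premium plan wins overall but not every group — no Simpson reversal.

No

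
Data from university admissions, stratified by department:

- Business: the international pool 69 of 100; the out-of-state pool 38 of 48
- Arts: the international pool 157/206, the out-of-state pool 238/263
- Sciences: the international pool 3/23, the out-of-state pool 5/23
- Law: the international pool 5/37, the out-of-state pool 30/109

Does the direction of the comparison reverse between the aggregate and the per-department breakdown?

No

Business: the international pool 69/100 = 69.0%, the out-of-state pool 38/48 = 79.2% → the out-of-state pool
Arts: the international pool 157/206 = 76.2%, the out-of-state pool 238/263 = 90.5% → the out-of-state pool
Sciences: the international pool 3/23 = 13.0%, the out-of-state pool 5/23 = 21.7% → the out-of-state pool
Law: the international pool 5/37 = 13.5%, the out-of-state pool 30/109 = 27.5% → the out-of-state pool
Overall: the international pool 234/366 = 63.9%, the out-of-state pool 311/443 = 70.2% → the out-of-state pool
The out-of-state pool wins overall and in every department group — no reversal.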